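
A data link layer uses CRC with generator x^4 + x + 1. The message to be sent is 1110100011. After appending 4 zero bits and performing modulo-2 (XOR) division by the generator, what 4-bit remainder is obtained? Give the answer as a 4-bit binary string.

Append 4 zeros: 11101000110000. Divide by 10011 (XOR where the leading bit is 1):
  pos 0: 11101 XOR 10011 = 01110
  pos 1: 11100 XOR 10011 = 01111
  pos 2: 11110 XOR 10011 = 01101
  pos 3: 11010 XOR 10011 = 01001
  pos 4: 10011 XOR 10011 = 00000
  pos 9: 10000 XOR 10011 = 00011
Remainder (last 4 bits) = 0011. This is the CRC / FCS.

0011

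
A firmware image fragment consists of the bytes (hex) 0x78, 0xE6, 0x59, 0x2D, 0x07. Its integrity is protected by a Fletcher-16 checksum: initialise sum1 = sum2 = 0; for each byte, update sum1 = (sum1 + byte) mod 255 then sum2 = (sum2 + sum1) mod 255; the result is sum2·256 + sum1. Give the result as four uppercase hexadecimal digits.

Running sums (mod 255):
  after byte 0 (0x78): sum1=120, sum2=120
  after byte 1 (0xE6): sum1=95, sum2=215
  after byte 2 (0x59): sum1=184, sum2=144
  after byte 3 (0x2D): sum1=229, sum2=118
  after byte 4 (0x07): sum1=236, sum2=99
Checksum = sum2·256 + sum1 = 99·256 + 236 = 25580 = 0x63EC.

63EC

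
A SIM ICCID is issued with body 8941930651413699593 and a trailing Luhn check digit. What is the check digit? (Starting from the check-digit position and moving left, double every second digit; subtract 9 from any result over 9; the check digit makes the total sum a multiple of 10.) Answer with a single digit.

0

Partial digits right→left: 3 9 5 9 9 6 3 1 4 1 5 6 0 3 9 1 4 9 8
Double every second digit counting from the check-digit position (so the 1st, 3rd, 5th, ... of the partial from the right).
  doubled (with −9 where >9): 6 1 9 6 8 1 0 9 8 7 → sum 55
  kept as-is: 9 9 6 1 1 6 3 1 9 → sum 45
Total = 55 + 45 = 100.
Check digit = (10 − (100 mod 10)) mod 10 = 0.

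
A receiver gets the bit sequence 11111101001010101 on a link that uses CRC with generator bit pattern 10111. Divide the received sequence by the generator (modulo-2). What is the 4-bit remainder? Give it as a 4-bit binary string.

Modulo-2 division of 11111101001010101 by 10111:
  pos 0: 11111 XOR 10111 = 01000
  pos 1: 10001 XOR 10111 = 00110
  pos 3: 11001 XOR 10111 = 01110
  pos 4: 11100 XOR 10111 = 01011
  pos 5: 10110 XOR 10111 = 00001
  pos 9: 11010 XOR 10111 = 01101
  pos 10: 11011 XOR 10111 = 01100
  pos 11: 11000 XOR 10111 = 01111
  pos 12: 11111 XOR 10111 = 01000
Remainder = 1000 (nonzero — an error is detected).

1000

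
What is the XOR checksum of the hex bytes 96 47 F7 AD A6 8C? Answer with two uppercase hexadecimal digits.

A1

XOR the bytes together:
  start with 0x96
  0x96 ⊕ 0x47 = 0xD1
  0xD1 ⊕ 0xF7 = 0x26
  0x26 ⊕ 0xAD = 0x8B
  0x8B ⊕ 0xA6 = 0x2D
  0x2D ⊕ 0x8C = 0xA1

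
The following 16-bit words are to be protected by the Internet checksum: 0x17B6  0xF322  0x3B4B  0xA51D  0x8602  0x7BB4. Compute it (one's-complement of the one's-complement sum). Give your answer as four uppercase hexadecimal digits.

One's-complement addition (fold any carry out of bit 15 back into bit 0):
  0x17B6 + 0xF322 = 0x10AD8 → wrap carry → 0x0AD9
  0x0AD9 + 0x3B4B = 0x04624
  0x4624 + 0xA51D = 0x0EB41
  0xEB41 + 0x8602 = 0x17143 → wrap carry → 0x7144
  0x7144 + 0x7BB4 = 0x0ECF8
One's-complement sum = 0xECF8.
Checksum = ~0xECF8 & 0xFFFF = 0x1307.

1307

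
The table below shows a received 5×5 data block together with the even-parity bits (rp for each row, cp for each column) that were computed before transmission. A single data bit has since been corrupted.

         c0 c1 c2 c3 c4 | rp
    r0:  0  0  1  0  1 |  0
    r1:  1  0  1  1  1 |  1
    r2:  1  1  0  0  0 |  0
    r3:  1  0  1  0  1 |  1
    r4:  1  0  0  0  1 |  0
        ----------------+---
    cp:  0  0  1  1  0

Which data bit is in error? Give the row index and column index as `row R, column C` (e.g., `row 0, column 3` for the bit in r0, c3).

Recompute each row's even parity and compare to rp:
  r0: data parity 0, sent rp 0 → ok
  r1: data parity 0, sent rp 1 → mismatch
  r2: data parity 0, sent rp 0 → ok
  r3: data parity 1, sent rp 1 → ok
  r4: data parity 0, sent rp 0 → ok
Recompute each column's even parity and compare to cp:
  c0: data parity 0, sent cp 0 → ok
  c1: data parity 1, sent cp 0 → mismatch
  c2: data parity 1, sent cp 1 → ok
  c3: data parity 1, sent cp 1 → ok
  c4: data parity 0, sent cp 0 → ok
Exactly one row (r1) and one column (c1) fail → the flipped bit is at their intersection.

row 1, column 1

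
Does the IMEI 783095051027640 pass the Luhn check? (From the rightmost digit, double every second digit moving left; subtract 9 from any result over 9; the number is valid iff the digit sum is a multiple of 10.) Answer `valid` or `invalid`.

From the right, keep odd positions and double even positions (subtract 9 from any doubled value over 9):
  doubled (positions 2,4,...): 8 5 0 1 1 0 7 → sum 22
  kept (positions 1,3,...): 0 6 2 1 0 9 3 7 → sum 28
Total = 50.
50 mod 10 = 0, so the number is valid.

valid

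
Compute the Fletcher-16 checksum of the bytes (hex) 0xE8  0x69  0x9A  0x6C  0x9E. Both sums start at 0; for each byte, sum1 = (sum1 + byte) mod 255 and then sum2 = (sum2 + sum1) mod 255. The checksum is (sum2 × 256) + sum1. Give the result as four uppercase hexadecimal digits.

Running sums (mod 255):
  after byte 0 (0xE8): sum1=232, sum2=232
  after byte 1 (0x69): sum1=82, sum2=59
  after byte 2 (0x9A): sum1=236, sum2=40
  after byte 3 (0x6C): sum1=89, sum2=129
  after byte 4 (0x9E): sum1=247, sum2=121
Checksum = sum2·256 + sum1 = 121·256 + 247 = 31223 = 0x79F7.

79F7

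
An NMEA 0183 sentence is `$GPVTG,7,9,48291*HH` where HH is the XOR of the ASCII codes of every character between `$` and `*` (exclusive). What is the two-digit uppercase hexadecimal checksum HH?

XOR the ASCII codes of the payload characters:
  'G' = 0x47 → acc = 0x47
  'P' = 0x50 → acc = 0x17
  'V' = 0x56 → acc = 0x41
  'T' = 0x54 → acc = 0x15
  'G' = 0x47 → acc = 0x52
  ',' = 0x2C → acc = 0x7E
  '7' = 0x37 → acc = 0x49
  ',' = 0x2C → acc = 0x65
  '9' = 0x39 → acc = 0x5C
  ',' = 0x2C → acc = 0x70
  '4' = 0x34 → acc = 0x44
  '8' = 0x38 → acc = 0x7C
  '2' = 0x32 → acc = 0x4E
  '9' = 0x39 → acc = 0x77
  '1' = 0x31 → acc = 0x46
Checksum = 0x46.

46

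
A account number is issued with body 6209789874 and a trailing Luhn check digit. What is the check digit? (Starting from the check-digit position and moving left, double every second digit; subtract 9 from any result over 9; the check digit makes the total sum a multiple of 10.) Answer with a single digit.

6

Partial digits right→left: 4 7 8 9 8 7 9 0 2 6
Double every second digit counting from the check-digit position (so the 1st, 3rd, 5th, ... of the partial from the right).
  doubled (with −9 where >9): 8 7 7 9 4 → sum 35
  kept as-is: 7 9 7 0 6 → sum 29
Total = 35 + 29 = 64.
Check digit = (10 − (64 mod 10)) mod 10 = 6.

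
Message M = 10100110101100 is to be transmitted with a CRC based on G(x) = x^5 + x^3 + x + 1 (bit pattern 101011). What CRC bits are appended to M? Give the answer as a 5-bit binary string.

10101

Append 5 zeros: 1010011010110000000. Divide by 101011 (XOR where the leading bit is 1):
  pos 0: 101001 XOR 101011 = 000010
  pos 4: 101010 XOR 101011 = 000001
  pos 9: 111000 XOR 101011 = 010011
  pos 10: 100110 XOR 101011 = 001101
  pos 12: 110100 XOR 101011 = 011111
  pos 13: 111110 XOR 101011 = 010101
Remainder (last 5 bits) = 10101. This is the CRC / FCS.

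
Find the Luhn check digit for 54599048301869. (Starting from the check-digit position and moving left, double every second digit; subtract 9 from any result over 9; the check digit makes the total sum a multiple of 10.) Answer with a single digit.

7

Partial digits right→left: 9 6 8 1 0 3 8 4 0 9 9 5 4 5
Double every second digit counting from the check-digit position (so the 1st, 3rd, 5th, ... of the partial from the right).
  doubled (with −9 where >9): 9 7 0 7 0 9 8 → sum 40
  kept as-is: 6 1 3 4 9 5 5 → sum 33
Total = 40 + 33 = 73.
Check digit = (10 − (73 mod 10)) mod 10 = 7.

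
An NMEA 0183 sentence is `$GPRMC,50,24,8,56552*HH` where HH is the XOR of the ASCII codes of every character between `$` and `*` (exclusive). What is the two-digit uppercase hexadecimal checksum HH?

41

XOR the ASCII codes of the payload characters:
  'G' = 0x47 → acc = 0x47
  'P' = 0x50 → acc = 0x17
  'R' = 0x52 → acc = 0x45
  'M' = 0x4D → acc = 0x08
  'C' = 0x43 → acc = 0x4B
  ',' = 0x2C → acc = 0x67
  '5' = 0x35 → acc = 0x52
  '0' = 0x30 → acc = 0x62
  ',' = 0x2C → acc = 0x4E
  '2' = 0x32 → acc = 0x7C
  '4' = 0x34 → acc = 0x48
  ',' = 0x2C → acc = 0x64
  '8' = 0x38 → acc = 0x5C
  ',' = 0x2C → acc = 0x70
  '5' = 0x35 → acc = 0x45
  '6' = 0x36 → acc = 0x73
  '5' = 0x35 → acc = 0x46
  '5' = 0x35 → acc = 0x73
  '2' = 0x32 → acc = 0x41
Checksum = 0x41.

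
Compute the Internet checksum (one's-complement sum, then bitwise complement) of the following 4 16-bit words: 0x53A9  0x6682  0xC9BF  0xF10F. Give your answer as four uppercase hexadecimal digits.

8B04

One's-complement addition (fold any carry out of bit 15 back into bit 0):
  0x53A9 + 0x6682 = 0x0BA2B
  0xBA2B + 0xC9BF = 0x183EA → wrap carry → 0x83EB
  0x83EB + 0xF10F = 0x174FA → wrap carry → 0x74FB
One's-complement sum = 0x74FB.
Checksum = ~0x74FB & 0xFFFF = 0x8B04.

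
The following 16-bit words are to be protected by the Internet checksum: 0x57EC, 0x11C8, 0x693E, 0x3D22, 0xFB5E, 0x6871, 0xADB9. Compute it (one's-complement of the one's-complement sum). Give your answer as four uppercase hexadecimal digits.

DE60

One's-complement addition (fold any carry out of bit 15 back into bit 0):
  0x57EC + 0x11C8 = 0x069B4
  0x69B4 + 0x693E = 0x0D2F2
  0xD2F2 + 0x3D22 = 0x11014 → wrap carry → 0x1015
  0x1015 + 0xFB5E = 0x10B73 → wrap carry → 0x0B74
  0x0B74 + 0x6871 = 0x073E5
  0x73E5 + 0xADB9 = 0x1219E → wrap carry → 0x219F
One's-complement sum = 0x219F.
Checksum = ~0x219F & 0xFFFF = 0xDE60.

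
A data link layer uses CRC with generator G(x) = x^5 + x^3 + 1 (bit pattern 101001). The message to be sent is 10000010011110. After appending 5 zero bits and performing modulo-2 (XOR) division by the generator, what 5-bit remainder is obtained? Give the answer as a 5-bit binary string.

Append 5 zeros: 1000001001111000000. Divide by 101001 (XOR where the leading bit is 1):
  pos 0: 100000 XOR 101001 = 001001
  pos 2: 100110 XOR 101001 = 001111
  pos 4: 111101 XOR 101001 = 010100
  pos 5: 101001 XOR 101001 = 000000
  pos 11: 110000 XOR 101001 = 011001
  pos 12: 110010 XOR 101001 = 011011
  pos 13: 110110 XOR 101001 = 011111
Remainder (last 5 bits) = 11111. This is the CRC / FCS.

11111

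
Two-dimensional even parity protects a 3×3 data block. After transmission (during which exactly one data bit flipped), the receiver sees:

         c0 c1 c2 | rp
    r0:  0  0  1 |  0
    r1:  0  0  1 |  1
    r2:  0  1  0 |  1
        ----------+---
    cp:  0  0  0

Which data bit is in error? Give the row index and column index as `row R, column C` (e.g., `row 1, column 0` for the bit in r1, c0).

row 0, column 1

Recompute each row's even parity and compare to rp:
  r0: data parity 1, sent rp 0 → mismatch
  r1: data parity 1, sent rp 1 → ok
  r2: data parity 1, sent rp 1 → ok
Recompute each column's even parity and compare to cp:
  c0: data parity 0, sent cp 0 → ok
  c1: data parity 1, sent cp 0 → mismatch
  c2: data parity 0, sent cp 0 → ok
Exactly one row (r0) and one column (c1) fail → the flipped bit is at their intersection.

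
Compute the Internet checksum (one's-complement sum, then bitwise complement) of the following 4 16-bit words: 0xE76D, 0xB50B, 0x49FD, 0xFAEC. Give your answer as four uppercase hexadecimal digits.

1E9C

One's-complement addition (fold any carry out of bit 15 back into bit 0):
  0xE76D + 0xB50B = 0x19C78 → wrap carry → 0x9C79
  0x9C79 + 0x49FD = 0x0E676
  0xE676 + 0xFAEC = 0x1E162 → wrap carry → 0xE163
One's-complement sum = 0xE163.
Checksum = ~0xE163 & 0xFFFF = 0x1E9C.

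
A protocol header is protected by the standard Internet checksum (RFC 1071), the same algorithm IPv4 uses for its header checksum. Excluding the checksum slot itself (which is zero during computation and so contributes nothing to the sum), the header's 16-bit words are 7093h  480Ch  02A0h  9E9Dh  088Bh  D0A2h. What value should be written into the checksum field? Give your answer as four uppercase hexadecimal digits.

CCF4

One's-complement addition (fold any carry out of bit 15 back into bit 0):
  0x7093 + 0x480C = 0x0B89F
  0xB89F + 0x02A0 = 0x0BB3F
  0xBB3F + 0x9E9D = 0x159DC → wrap carry → 0x59DD
  0x59DD + 0x088B = 0x06268
  0x6268 + 0xD0A2 = 0x1330A → wrap carry → 0x330B
One's-complement sum = 0x330B.
Checksum = ~0x330B & 0xFFFF = 0xCCF4.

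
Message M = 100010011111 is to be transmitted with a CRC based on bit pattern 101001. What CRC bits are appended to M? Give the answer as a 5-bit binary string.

00011

Append 5 zeros: 10001001111100000. Divide by 101001 (XOR where the leading bit is 1):
  pos 0: 100010 XOR 101001 = 001011
  pos 2: 101101 XOR 101001 = 000100
  pos 5: 100111 XOR 101001 = 001110
  pos 7: 111010 XOR 101001 = 010011
  pos 8: 100110 XOR 101001 = 001111
  pos 10: 111100 XOR 101001 = 010101
  pos 11: 101010 XOR 101001 = 000011
Remainder (last 5 bits) = 00011. This is the CRC / FCS.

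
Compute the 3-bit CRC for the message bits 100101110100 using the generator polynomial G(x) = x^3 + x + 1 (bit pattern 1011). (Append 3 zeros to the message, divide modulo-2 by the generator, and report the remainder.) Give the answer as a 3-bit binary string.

Append 3 zeros: 100101110100000. Divide by 1011 (XOR where the leading bit is 1):
  pos 0: 1001 XOR 1011 = 0010
  pos 2: 1001 XOR 1011 = 0010
  pos 4: 1011 XOR 1011 = 0000
  pos 9: 1000 XOR 1011 = 0011
  pos 11: 1100 XOR 1011 = 0111
Remainder (last 3 bits) = 111. This is the CRC / FCS.

111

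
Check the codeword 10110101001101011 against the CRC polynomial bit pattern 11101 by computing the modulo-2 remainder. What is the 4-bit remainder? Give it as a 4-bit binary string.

0000

Modulo-2 division of 10110101001101011 by 11101:
  pos 0: 10110 XOR 11101 = 01011
  pos 1: 10111 XOR 11101 = 01010
  pos 2: 10100 XOR 11101 = 01001
  pos 3: 10011 XOR 11101 = 01110
  pos 4: 11100 XOR 11101 = 00001
  pos 8: 10110 XOR 11101 = 01011
  pos 9: 10111 XOR 11101 = 01010
  pos 10: 10100 XOR 11101 = 01001
  pos 11: 10011 XOR 11101 = 01110
  pos 12: 11101 XOR 11101 = 00000
Remainder = 0000 (zero — the frame passes the CRC check).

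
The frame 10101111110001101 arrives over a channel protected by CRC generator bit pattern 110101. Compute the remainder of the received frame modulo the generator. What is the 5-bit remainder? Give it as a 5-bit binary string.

Modulo-2 division of 10101111110001101 by 110101:
  pos 0: 101011 XOR 110101 = 011110
  pos 1: 111101 XOR 110101 = 001000
  pos 3: 100011 XOR 110101 = 010110
  pos 4: 101101 XOR 110101 = 011000
  pos 5: 110000 XOR 110101 = 000101
  pos 8: 101001 XOR 110101 = 011100
  pos 9: 111001 XOR 110101 = 001100
  pos 11: 110001 XOR 110101 = 000100
Remainder = 00100 (nonzero — an error is detected).

00100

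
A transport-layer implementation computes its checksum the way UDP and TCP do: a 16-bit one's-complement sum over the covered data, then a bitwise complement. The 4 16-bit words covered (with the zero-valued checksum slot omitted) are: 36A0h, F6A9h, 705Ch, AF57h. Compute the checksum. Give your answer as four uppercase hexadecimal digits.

One's-complement addition (fold any carry out of bit 15 back into bit 0):
  0x36A0 + 0xF6A9 = 0x12D49 → wrap carry → 0x2D4A
  0x2D4A + 0x705C = 0x09DA6
  0x9DA6 + 0xAF57 = 0x14CFD → wrap carry → 0x4CFE
One's-complement sum = 0x4CFE.
Checksum = ~0x4CFE & 0xFFFF = 0xB301.

B301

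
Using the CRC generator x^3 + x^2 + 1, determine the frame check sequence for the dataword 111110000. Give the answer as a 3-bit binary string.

101

Append 3 zeros: 111110000000. Divide by 1101 (XOR where the leading bit is 1):
  pos 0: 1111 XOR 1101 = 0010
  pos 2: 1010 XOR 1101 = 0111
  pos 3: 1110 XOR 1101 = 0011
  pos 5: 1100 XOR 1101 = 0001
  pos 8: 1000 XOR 1101 = 0101
Remainder (last 3 bits) = 101. This is the CRC / FCS.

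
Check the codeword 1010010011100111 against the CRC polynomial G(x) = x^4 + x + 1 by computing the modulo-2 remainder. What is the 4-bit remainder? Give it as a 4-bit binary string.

Modulo-2 division of 1010010011100111 by 10011:
  pos 0: 10100 XOR 10011 = 00111
  pos 2: 11110 XOR 10011 = 01101
  pos 3: 11010 XOR 10011 = 01001
  pos 4: 10011 XOR 10011 = 00000
  pos 9: 11001 XOR 10011 = 01010
  pos 10: 10101 XOR 10011 = 00110
Remainder = 1101 (nonzero — an error is detected).

1101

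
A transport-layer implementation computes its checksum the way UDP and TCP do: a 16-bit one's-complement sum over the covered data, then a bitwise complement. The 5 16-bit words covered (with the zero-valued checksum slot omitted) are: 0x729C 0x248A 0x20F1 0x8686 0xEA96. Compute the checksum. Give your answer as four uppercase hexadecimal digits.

D6CA

One's-complement addition (fold any carry out of bit 15 back into bit 0):
  0x729C + 0x248A = 0x09726
  0x9726 + 0x20F1 = 0x0B817
  0xB817 + 0x8686 = 0x13E9D → wrap carry → 0x3E9E
  0x3E9E + 0xEA96 = 0x12934 → wrap carry → 0x2935
One's-complement sum = 0x2935.
Checksum = ~0x2935 & 0xFFFF = 0xD6CA.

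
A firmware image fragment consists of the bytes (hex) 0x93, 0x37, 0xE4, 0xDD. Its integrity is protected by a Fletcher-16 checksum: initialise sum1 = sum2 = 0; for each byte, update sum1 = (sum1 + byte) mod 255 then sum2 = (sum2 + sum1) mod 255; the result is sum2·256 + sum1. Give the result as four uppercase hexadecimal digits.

Running sums (mod 255):
  after byte 0 (0x93): sum1=147, sum2=147
  after byte 1 (0x37): sum1=202, sum2=94
  after byte 2 (0xE4): sum1=175, sum2=14
  after byte 3 (0xDD): sum1=141, sum2=155
Checksum = sum2·256 + sum1 = 155·256 + 141 = 39821 = 0x9B8D.

9B8D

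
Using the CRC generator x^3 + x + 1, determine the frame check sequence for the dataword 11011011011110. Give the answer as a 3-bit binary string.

110

Append 3 zeros: 11011011011110000. Divide by 1011 (XOR where the leading bit is 1):
  pos 0: 1101 XOR 1011 = 0110
  pos 1: 1101 XOR 1011 = 0110
  pos 2: 1100 XOR 1011 = 0111
  pos 3: 1111 XOR 1011 = 0100
  pos 4: 1001 XOR 1011 = 0010
  pos 6: 1001 XOR 1011 = 0010
  pos 8: 1011 XOR 1011 = 0000
  pos 12: 1000 XOR 1011 = 0011
Remainder (last 3 bits) = 110. This is the CRC / FCS.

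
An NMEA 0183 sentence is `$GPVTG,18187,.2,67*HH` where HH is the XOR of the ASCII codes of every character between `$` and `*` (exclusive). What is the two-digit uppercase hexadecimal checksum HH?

XOR the ASCII codes of the payload characters:
  'G' = 0x47 → acc = 0x47
  'P' = 0x50 → acc = 0x17
  'V' = 0x56 → acc = 0x41
  'T' = 0x54 → acc = 0x15
  'G' = 0x47 → acc = 0x52
  ',' = 0x2C → acc = 0x7E
  '1' = 0x31 → acc = 0x4F
  '8' = 0x38 → acc = 0x77
  '1' = 0x31 → acc = 0x46
  '8' = 0x38 → acc = 0x7E
  '7' = 0x37 → acc = 0x49
  ',' = 0x2C → acc = 0x65
  '.' = 0x2E → acc = 0x4B
  '2' = 0x32 → acc = 0x79
  ',' = 0x2C → acc = 0x55
  '6' = 0x36 → acc = 0x63
  '7' = 0x37 → acc = 0x54
Checksum = 0x54.

54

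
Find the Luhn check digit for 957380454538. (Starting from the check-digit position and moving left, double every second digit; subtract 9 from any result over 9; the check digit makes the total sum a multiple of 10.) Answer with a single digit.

9

Partial digits right→left: 8 3 5 4 5 4 0 8 3 7 5 9
Double every second digit counting from the check-digit position (so the 1st, 3rd, 5th, ... of the partial from the right).
  doubled (with −9 where >9): 7 1 1 0 6 1 → sum 16
  kept as-is: 3 4 4 8 7 9 → sum 35
Total = 16 + 35 = 51.
Check digit = (10 − (51 mod 10)) mod 10 = 9.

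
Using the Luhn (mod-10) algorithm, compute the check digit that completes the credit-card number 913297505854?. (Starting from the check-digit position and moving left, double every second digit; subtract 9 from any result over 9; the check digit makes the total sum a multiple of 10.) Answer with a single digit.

8

Partial digits right→left: 4 5 8 5 0 5 7 9 2 3 1 9
Double every second digit counting from the check-digit position (so the 1st, 3rd, 5th, ... of the partial from the right).
  doubled (with −9 where >9): 8 7 0 5 4 2 → sum 26
  kept as-is: 5 5 5 9 3 9 → sum 36
Total = 26 + 36 = 62.
Check digit = (10 − (62 mod 10)) mod 10 = 8.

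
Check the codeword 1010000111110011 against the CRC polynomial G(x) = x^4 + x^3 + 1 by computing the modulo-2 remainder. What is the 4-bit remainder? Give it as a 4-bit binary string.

Modulo-2 division of 1010000111110011 by 11001:
  pos 0: 10100 XOR 11001 = 01101
  pos 1: 11010 XOR 11001 = 00011
  pos 4: 11011 XOR 11001 = 00010
  pos 7: 10111 XOR 11001 = 01110
  pos 8: 11100 XOR 11001 = 00101
  pos 10: 10101 XOR 11001 = 01100
  pos 11: 11001 XOR 11001 = 00000
Remainder = 0000 (zero — the frame passes the CRC check).

0000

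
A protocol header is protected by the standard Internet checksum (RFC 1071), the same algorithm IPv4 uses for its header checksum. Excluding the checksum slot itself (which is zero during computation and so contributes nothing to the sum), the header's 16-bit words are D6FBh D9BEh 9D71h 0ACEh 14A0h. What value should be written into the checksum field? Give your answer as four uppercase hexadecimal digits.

9265

One's-complement addition (fold any carry out of bit 15 back into bit 0):
  0xD6FB + 0xD9BE = 0x1B0B9 → wrap carry → 0xB0BA
  0xB0BA + 0x9D71 = 0x14E2B → wrap carry → 0x4E2C
  0x4E2C + 0x0ACE = 0x058FA
  0x58FA + 0x14A0 = 0x06D9A
One's-complement sum = 0x6D9A.
Checksum = ~0x6D9A & 0xFFFF = 0x9265.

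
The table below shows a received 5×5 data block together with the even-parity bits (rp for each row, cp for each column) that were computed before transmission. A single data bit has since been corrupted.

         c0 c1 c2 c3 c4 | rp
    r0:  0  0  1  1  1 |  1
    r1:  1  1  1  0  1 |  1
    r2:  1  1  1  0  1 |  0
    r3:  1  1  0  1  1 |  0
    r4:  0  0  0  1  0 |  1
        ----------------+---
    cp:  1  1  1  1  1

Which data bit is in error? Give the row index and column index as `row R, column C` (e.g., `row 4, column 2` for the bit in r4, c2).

row 1, column 4

Recompute each row's even parity and compare to rp:
  r0: data parity 1, sent rp 1 → ok
  r1: data parity 0, sent rp 1 → mismatch
  r2: data parity 0, sent rp 0 → ok
  r3: data parity 0, sent rp 0 → ok
  r4: data parity 1, sent rp 1 → ok
Recompute each column's even parity and compare to cp:
  c0: data parity 1, sent cp 1 → ok
  c1: data parity 1, sent cp 1 → ok
  c2: data parity 1, sent cp 1 → ok
  c3: data parity 1, sent cp 1 → ok
  c4: data parity 0, sent cp 1 → mismatch
Exactly one row (r1) and one column (c4) fail → the flipped bit is at their intersection.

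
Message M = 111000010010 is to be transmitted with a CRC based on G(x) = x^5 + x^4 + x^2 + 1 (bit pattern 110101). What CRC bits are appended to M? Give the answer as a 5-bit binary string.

11111

Append 5 zeros: 11100001001000000. Divide by 110101 (XOR where the leading bit is 1):
  pos 0: 111000 XOR 110101 = 001101
  pos 2: 110101 XOR 110101 = 000000
  pos 10: 100000 XOR 110101 = 010101
  pos 11: 101010 XOR 110101 = 011111
Remainder (last 5 bits) = 11111. This is the CRC / FCS.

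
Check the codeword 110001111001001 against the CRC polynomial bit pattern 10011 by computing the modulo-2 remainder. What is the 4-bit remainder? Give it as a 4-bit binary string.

Modulo-2 division of 110001111001001 by 10011:
  pos 0: 11000 XOR 10011 = 01011
  pos 1: 10111 XOR 10011 = 00100
  pos 3: 10011 XOR 10011 = 00000
  pos 8: 10010 XOR 10011 = 00001
Remainder = 0101 (nonzero — an error is detected).

0101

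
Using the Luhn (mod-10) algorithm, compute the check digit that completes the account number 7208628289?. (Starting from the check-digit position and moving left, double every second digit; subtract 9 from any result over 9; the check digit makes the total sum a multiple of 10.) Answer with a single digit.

3

Partial digits right→left: 9 8 2 8 2 6 8 0 2 7
Double every second digit counting from the check-digit position (so the 1st, 3rd, 5th, ... of the partial from the right).
  doubled (with −9 where >9): 9 4 4 7 4 → sum 28
  kept as-is: 8 8 6 0 7 → sum 29
Total = 28 + 29 = 57.
Check digit = (10 − (57 mod 10)) mod 10 = 3.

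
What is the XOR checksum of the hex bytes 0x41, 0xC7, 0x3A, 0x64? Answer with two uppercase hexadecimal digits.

D8

XOR the bytes together:
  start with 0x41
  0x41 ⊕ 0xC7 = 0x86
  0x86 ⊕ 0x3A = 0xBC
  0xBC ⊕ 0x64 = 0xD8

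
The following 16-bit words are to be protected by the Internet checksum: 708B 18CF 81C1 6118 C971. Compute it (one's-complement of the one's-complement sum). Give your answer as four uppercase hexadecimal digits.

One's-complement addition (fold any carry out of bit 15 back into bit 0):
  0x708B + 0x18CF = 0x0895A
  0x895A + 0x81C1 = 0x10B1B → wrap carry → 0x0B1C
  0x0B1C + 0x6118 = 0x06C34
  0x6C34 + 0xC971 = 0x135A5 → wrap carry → 0x35A6
One's-complement sum = 0x35A6.
Checksum = ~0x35A6 & 0xFFFF = 0xCA59.

CA59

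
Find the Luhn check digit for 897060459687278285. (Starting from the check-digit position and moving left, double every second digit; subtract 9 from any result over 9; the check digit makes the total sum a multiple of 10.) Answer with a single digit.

2

Partial digits right→left: 5 8 2 8 7 2 7 8 6 9 5 4 0 6 0 7 9 8
Double every second digit counting from the check-digit position (so the 1st, 3rd, 5th, ... of the partial from the right).
  doubled (with −9 where >9): 1 4 5 5 3 1 0 0 9 → sum 28
  kept as-is: 8 8 2 8 9 4 6 7 8 → sum 60
Total = 28 + 60 = 88.
Check digit = (10 − (88 mod 10)) mod 10 = 2.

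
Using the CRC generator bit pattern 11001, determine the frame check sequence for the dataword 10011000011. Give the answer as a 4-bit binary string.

1001

Append 4 zeros: 100110000110000. Divide by 11001 (XOR where the leading bit is 1):
  pos 0: 10011 XOR 11001 = 01010
  pos 1: 10100 XOR 11001 = 01101
  pos 2: 11010 XOR 11001 = 00011
  pos 5: 11001 XOR 11001 = 00000
  pos 10: 10000 XOR 11001 = 01001
Remainder (last 4 bits) = 1001. This is the CRC / FCS.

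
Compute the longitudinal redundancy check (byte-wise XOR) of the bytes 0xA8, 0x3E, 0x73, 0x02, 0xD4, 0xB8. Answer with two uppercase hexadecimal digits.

8B

XOR the bytes together:
  start with 0xA8
  0xA8 ⊕ 0x3E = 0x96
  0x96 ⊕ 0x73 = 0xE5
  0xE5 ⊕ 0x02 = 0xE7
  0xE7 ⊕ 0xD4 = 0x33
  0x33 ⊕ 0xB8 = 0x8B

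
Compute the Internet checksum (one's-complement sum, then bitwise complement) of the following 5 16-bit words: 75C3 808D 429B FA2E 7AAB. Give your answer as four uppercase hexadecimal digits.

One's-complement addition (fold any carry out of bit 15 back into bit 0):
  0x75C3 + 0x808D = 0x0F650
  0xF650 + 0x429B = 0x138EB → wrap carry → 0x38EC
  0x38EC + 0xFA2E = 0x1331A → wrap carry → 0x331B
  0x331B + 0x7AAB = 0x0ADC6
One's-complement sum = 0xADC6.
Checksum = ~0xADC6 & 0xFFFF = 0x5239.

5239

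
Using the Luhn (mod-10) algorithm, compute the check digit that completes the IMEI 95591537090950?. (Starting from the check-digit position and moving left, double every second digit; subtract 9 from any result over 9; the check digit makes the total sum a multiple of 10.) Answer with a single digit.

Partial digits right→left: 0 5 9 0 9 0 7 3 5 1 9 5 5 9
Double every second digit counting from the check-digit position (so the 1st, 3rd, 5th, ... of the partial from the right).
  doubled (with −9 where >9): 0 9 9 5 1 9 1 → sum 34
  kept as-is: 5 0 0 3 1 5 9 → sum 23
Total = 34 + 23 = 57.
Check digit = (10 − (57 mod 10)) mod 10 = 3.

3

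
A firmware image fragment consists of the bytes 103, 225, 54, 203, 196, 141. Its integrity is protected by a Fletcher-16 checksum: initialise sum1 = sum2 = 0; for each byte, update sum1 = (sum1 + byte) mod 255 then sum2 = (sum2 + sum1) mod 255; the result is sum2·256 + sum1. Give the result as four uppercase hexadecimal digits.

299D

Running sums (mod 255):
  after byte 0 (103): sum1=103, sum2=103
  after byte 1 (225): sum1=73, sum2=176
  after byte 2 (54): sum1=127, sum2=48
  after byte 3 (203): sum1=75, sum2=123
  after byte 4 (196): sum1=16, sum2=139
  after byte 5 (141): sum1=157, sum2=41
Checksum = sum2·256 + sum1 = 41·256 + 157 = 10653 = 0x299D.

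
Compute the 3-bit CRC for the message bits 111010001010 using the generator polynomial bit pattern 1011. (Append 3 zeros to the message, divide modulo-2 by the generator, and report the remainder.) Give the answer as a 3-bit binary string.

011

Append 3 zeros: 111010001010000. Divide by 1011 (XOR where the leading bit is 1):
  pos 0: 1110 XOR 1011 = 0101
  pos 1: 1011 XOR 1011 = 0000
  pos 8: 1010 XOR 1011 = 0001
  pos 11: 1000 XOR 1011 = 0011
Remainder (last 3 bits) = 011. This is the CRC / FCS.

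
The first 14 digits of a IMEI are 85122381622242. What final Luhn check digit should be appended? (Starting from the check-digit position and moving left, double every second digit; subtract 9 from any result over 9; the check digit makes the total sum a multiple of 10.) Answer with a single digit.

Partial digits right→left: 2 4 2 2 2 6 1 8 3 2 2 1 5 8
Double every second digit counting from the check-digit position (so the 1st, 3rd, 5th, ... of the partial from the right).
  doubled (with −9 where >9): 4 4 4 2 6 4 1 → sum 25
  kept as-is: 4 2 6 8 2 1 8 → sum 31
Total = 25 + 31 = 56.
Check digit = (10 − (56 mod 10)) mod 10 = 4.

4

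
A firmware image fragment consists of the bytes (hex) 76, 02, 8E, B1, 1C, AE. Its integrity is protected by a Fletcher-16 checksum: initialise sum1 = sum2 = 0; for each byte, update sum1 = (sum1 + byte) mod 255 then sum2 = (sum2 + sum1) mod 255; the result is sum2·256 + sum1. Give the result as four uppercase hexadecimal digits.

0783

Running sums (mod 255):
  after byte 0 (76): sum1=118, sum2=118
  after byte 1 (02): sum1=120, sum2=238
  after byte 2 (8E): sum1=7, sum2=245
  after byte 3 (B1): sum1=184, sum2=174
  after byte 4 (1C): sum1=212, sum2=131
  after byte 5 (AE): sum1=131, sum2=7
Checksum = sum2·256 + sum1 = 7·256 + 131 = 1923 = 0x0783.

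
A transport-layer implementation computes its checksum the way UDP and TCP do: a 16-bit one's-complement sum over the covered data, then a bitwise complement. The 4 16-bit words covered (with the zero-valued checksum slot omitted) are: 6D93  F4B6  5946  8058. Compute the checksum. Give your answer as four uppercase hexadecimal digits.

C416

One's-complement addition (fold any carry out of bit 15 back into bit 0):
  0x6D93 + 0xF4B6 = 0x16249 → wrap carry → 0x624A
  0x624A + 0x5946 = 0x0BB90
  0xBB90 + 0x8058 = 0x13BE8 → wrap carry → 0x3BE9
One's-complement sum = 0x3BE9.
Checksum = ~0x3BE9 & 0xFFFF = 0xC416.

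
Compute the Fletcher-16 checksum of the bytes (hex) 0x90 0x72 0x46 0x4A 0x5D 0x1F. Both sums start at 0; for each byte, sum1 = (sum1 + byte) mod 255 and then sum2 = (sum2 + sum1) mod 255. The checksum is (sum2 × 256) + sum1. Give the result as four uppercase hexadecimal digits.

Running sums (mod 255):
  after byte 0 (0x90): sum1=144, sum2=144
  after byte 1 (0x72): sum1=3, sum2=147
  after byte 2 (0x46): sum1=73, sum2=220
  after byte 3 (0x4A): sum1=147, sum2=112
  after byte 4 (0x5D): sum1=240, sum2=97
  after byte 5 (0x1F): sum1=16, sum2=113
Checksum = sum2·256 + sum1 = 113·256 + 16 = 28944 = 0x7110.

7110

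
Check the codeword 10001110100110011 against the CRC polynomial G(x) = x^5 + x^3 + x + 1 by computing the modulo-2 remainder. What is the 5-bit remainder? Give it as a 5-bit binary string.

10000

Modulo-2 division of 10001110100110011 by 101011:
  pos 0: 100011 XOR 101011 = 001000
  pos 2: 100010 XOR 101011 = 001001
  pos 4: 100110 XOR 101011 = 001101
  pos 6: 110101 XOR 101011 = 011110
  pos 7: 111101 XOR 101011 = 010110
  pos 8: 101100 XOR 101011 = 000111
  pos 11: 111011 XOR 101011 = 010000
Remainder = 10000 (nonzero — an error is detected).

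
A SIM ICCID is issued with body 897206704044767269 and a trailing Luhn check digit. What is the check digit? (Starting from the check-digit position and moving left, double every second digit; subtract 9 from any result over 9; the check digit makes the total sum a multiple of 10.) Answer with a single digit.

Partial digits right→left: 9 6 2 7 6 7 4 4 0 4 0 7 6 0 2 7 9 8
Double every second digit counting from the check-digit position (so the 1st, 3rd, 5th, ... of the partial from the right).
  doubled (with −9 where >9): 9 4 3 8 0 0 3 4 9 → sum 40
  kept as-is: 6 7 7 4 4 7 0 7 8 → sum 50
Total = 40 + 50 = 90.
Check digit = (10 − (90 mod 10)) mod 10 = 0.

0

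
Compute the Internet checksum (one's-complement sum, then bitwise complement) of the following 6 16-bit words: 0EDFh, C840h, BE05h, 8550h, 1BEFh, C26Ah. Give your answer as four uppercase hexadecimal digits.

One's-complement addition (fold any carry out of bit 15 back into bit 0):
  0x0EDF + 0xC840 = 0x0D71F
  0xD71F + 0xBE05 = 0x19524 → wrap carry → 0x9525
  0x9525 + 0x8550 = 0x11A75 → wrap carry → 0x1A76
  0x1A76 + 0x1BEF = 0x03665
  0x3665 + 0xC26A = 0x0F8CF
One's-complement sum = 0xF8CF.
Checksum = ~0xF8CF & 0xFFFF = 0x0730.

0730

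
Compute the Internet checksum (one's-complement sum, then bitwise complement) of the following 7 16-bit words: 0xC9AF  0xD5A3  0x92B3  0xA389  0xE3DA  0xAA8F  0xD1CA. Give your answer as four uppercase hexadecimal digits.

CA39

One's-complement addition (fold any carry out of bit 15 back into bit 0):
  0xC9AF + 0xD5A3 = 0x19F52 → wrap carry → 0x9F53
  0x9F53 + 0x92B3 = 0x13206 → wrap carry → 0x3207
  0x3207 + 0xA389 = 0x0D590
  0xD590 + 0xE3DA = 0x1B96A → wrap carry → 0xB96B
  0xB96B + 0xAA8F = 0x163FA → wrap carry → 0x63FB
  0x63FB + 0xD1CA = 0x135C5 → wrap carry → 0x35C6
One's-complement sum = 0x35C6.
Checksum = ~0x35C6 & 0xFFFF = 0xCA39.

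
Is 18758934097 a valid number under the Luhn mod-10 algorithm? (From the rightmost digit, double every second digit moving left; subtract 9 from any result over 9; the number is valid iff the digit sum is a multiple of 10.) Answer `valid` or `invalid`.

From the right, keep odd positions and double even positions (subtract 9 from any doubled value over 9):
  doubled (positions 2,4,...): 9 8 9 1 7 → sum 34
  kept (positions 1,3,...): 7 0 3 8 7 1 → sum 26
Total = 60.
60 mod 10 = 0, so the number is valid.

valid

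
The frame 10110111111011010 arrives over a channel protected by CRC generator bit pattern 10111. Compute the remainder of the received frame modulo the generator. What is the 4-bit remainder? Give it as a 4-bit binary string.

0000

Modulo-2 division of 10110111111011010 by 10111:
  pos 0: 10110 XOR 10111 = 00001
  pos 4: 11111 XOR 10111 = 01000
  pos 5: 10001 XOR 10111 = 00110
  pos 7: 11010 XOR 10111 = 01101
  pos 8: 11011 XOR 10111 = 01100
  pos 9: 11001 XOR 10111 = 01110
  pos 10: 11100 XOR 10111 = 01011
  pos 11: 10111 XOR 10111 = 00000
Remainder = 0000 (zero — the frame passes the CRC check).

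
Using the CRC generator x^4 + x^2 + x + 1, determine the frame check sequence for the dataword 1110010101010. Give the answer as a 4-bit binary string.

1011

Append 4 zeros: 11100101010100000. Divide by 10111 (XOR where the leading bit is 1):
  pos 0: 11100 XOR 10111 = 01011
  pos 1: 10111 XOR 10111 = 00000
  pos 7: 10101 XOR 10111 = 00010
  pos 10: 10000 XOR 10111 = 00111
  pos 12: 11100 XOR 10111 = 01011
Remainder (last 4 bits) = 1011. This is the CRC / FCS.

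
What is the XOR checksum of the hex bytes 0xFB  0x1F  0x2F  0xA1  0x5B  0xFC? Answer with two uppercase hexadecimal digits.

XOR the bytes together:
  start with 0xFB
  0xFB ⊕ 0x1F = 0xE4
  0xE4 ⊕ 0x2F = 0xCB
  0xCB ⊕ 0xA1 = 0x6A
  0x6A ⊕ 0x5B = 0x31
  0x31 ⊕ 0xFC = 0xCD

CD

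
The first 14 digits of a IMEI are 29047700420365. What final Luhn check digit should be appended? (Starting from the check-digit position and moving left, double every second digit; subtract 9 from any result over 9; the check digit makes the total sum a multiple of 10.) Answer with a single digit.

Partial digits right→left: 5 6 3 0 2 4 0 0 7 7 4 0 9 2
Double every second digit counting from the check-digit position (so the 1st, 3rd, 5th, ... of the partial from the right).
  doubled (with −9 where >9): 1 6 4 0 5 8 9 → sum 33
  kept as-is: 6 0 4 0 7 0 2 → sum 19
Total = 33 + 19 = 52.
Check digit = (10 − (52 mod 10)) mod 10 = 8.

8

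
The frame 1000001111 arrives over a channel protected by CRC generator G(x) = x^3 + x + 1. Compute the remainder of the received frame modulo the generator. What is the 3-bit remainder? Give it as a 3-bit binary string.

000

Modulo-2 division of 1000001111 by 1011:
  pos 0: 1000 XOR 1011 = 0011
  pos 2: 1100 XOR 1011 = 0111
  pos 3: 1111 XOR 1011 = 0100
  pos 4: 1001 XOR 1011 = 0010
  pos 6: 1011 XOR 1011 = 0000
Remainder = 000 (zero — the frame passes the CRC check).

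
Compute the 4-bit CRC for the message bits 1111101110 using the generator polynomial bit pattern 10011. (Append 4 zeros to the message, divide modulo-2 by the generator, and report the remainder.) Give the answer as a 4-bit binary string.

0000

Append 4 zeros: 11111011100000. Divide by 10011 (XOR where the leading bit is 1):
  pos 0: 11111 XOR 10011 = 01100
  pos 1: 11000 XOR 10011 = 01011
  pos 2: 10111 XOR 10011 = 00100
  pos 4: 10011 XOR 10011 = 00000
Remainder (last 4 bits) = 0000. This is the CRC / FCS.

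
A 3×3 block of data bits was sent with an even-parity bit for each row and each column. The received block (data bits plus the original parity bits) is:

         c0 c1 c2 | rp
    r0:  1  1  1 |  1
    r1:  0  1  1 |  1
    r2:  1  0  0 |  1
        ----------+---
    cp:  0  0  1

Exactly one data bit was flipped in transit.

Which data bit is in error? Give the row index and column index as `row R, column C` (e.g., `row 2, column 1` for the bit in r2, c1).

Recompute each row's even parity and compare to rp:
  r0: data parity 1, sent rp 1 → ok
  r1: data parity 0, sent rp 1 → mismatch
  r2: data parity 1, sent rp 1 → ok
Recompute each column's even parity and compare to cp:
  c0: data parity 0, sent cp 0 → ok
  c1: data parity 0, sent cp 0 → ok
  c2: data parity 0, sent cp 1 → mismatch
Exactly one row (r1) and one column (c2) fail → the flipped bit is at their intersection.

row 1, column 2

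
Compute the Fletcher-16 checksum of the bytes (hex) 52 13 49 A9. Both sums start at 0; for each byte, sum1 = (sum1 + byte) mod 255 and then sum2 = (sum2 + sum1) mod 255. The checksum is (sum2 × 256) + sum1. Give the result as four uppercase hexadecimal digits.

Running sums (mod 255):
  after byte 0 (52): sum1=82, sum2=82
  after byte 1 (13): sum1=101, sum2=183
  after byte 2 (49): sum1=174, sum2=102
  after byte 3 (A9): sum1=88, sum2=190
Checksum = sum2·256 + sum1 = 190·256 + 88 = 48728 = 0xBE58.

BE58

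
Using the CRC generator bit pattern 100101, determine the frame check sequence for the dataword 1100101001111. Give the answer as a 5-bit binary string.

00101

Append 5 zeros: 110010100111100000. Divide by 100101 (XOR where the leading bit is 1):
  pos 0: 110010 XOR 100101 = 010111
  pos 1: 101111 XOR 100101 = 001010
  pos 3: 101000 XOR 100101 = 001101
  pos 5: 110111 XOR 100101 = 010010
  pos 6: 100101 XOR 100101 = 000000
  pos 12: 100000 XOR 100101 = 000101
Remainder (last 5 bits) = 00101. This is the CRC / FCS.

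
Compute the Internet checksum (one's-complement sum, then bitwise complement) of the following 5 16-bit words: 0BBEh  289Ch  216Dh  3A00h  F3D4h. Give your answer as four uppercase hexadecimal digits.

7C63

One's-complement addition (fold any carry out of bit 15 back into bit 0):
  0x0BBE + 0x289C = 0x0345A
  0x345A + 0x216D = 0x055C7
  0x55C7 + 0x3A00 = 0x08FC7
  0x8FC7 + 0xF3D4 = 0x1839B → wrap carry → 0x839C
One's-complement sum = 0x839C.
Checksum = ~0x839C & 0xFFFF = 0x7C63.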